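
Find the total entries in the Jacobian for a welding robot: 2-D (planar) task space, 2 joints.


Given: task space dimension = 2, joints = 2
Jacobian is a 2 x 2 matrix
Total entries = rows * columns
Total = 2 * 2
Total = 4

4


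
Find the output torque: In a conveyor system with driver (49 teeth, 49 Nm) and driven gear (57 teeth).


Given: N1 = 49, N2 = 57, T1 = 49 Nm
Using T2/T1 = N2/N1
T2 = T1 * N2 / N1
T2 = 49 * 57 / 49
T2 = 2793 / 49
T2 = 57 Nm

57 Nm


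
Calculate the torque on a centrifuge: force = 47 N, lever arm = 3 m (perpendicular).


Given: F = 47 N, r = 3 m, angle = 90 deg (perpendicular)
Using tau = F * r * sin(90)
sin(90) = 1
tau = 47 * 3 * 1
tau = 141 Nm

141 Nm


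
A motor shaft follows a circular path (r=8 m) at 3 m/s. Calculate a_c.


Given: v = 3 m/s, r = 8 m
Using a_c = v^2 / r
a_c = 3^2 / 8
a_c = 9 / 8
a_c = 9/8 m/s^2

9/8 m/s^2


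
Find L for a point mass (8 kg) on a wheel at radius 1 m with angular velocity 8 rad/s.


Given: m = 8 kg, r = 1 m, omega = 8 rad/s
For a point mass: I = m*r^2
I = 8*1^2 = 8*1 = 8
L = I*omega = 8*8
L = 64 kg*m^2/s

64 kg*m^2/s


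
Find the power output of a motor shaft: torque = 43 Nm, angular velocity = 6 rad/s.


Given: tau = 43 Nm, omega = 6 rad/s
Using P = tau * omega
P = 43 * 6
P = 258 W

258 W


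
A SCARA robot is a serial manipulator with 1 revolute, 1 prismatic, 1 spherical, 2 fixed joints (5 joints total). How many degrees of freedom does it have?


Given: serial robot with 1 revolute, 1 prismatic, 1 spherical, 2 fixed joints
DOF contribution per joint type: revolute=1, prismatic=1, spherical=3, fixed=0
DOF = 1*1 + 1*1 + 1*3 + 2*0
DOF = 5

5


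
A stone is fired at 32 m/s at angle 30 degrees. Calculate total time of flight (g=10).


Given: v0 = 32 m/s, theta = 30 deg, g = 10 m/s^2
sin(30) = 1/2
Using T = 2*v0*sin(theta) / g
T = 2*32*1/2 / 10
T = 32 / 10
T = 16/5 s

16/5 s


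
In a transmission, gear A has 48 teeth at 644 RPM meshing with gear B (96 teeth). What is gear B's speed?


Given: N1 = 48 teeth, w1 = 644 RPM, N2 = 96 teeth
Using N1*w1 = N2*w2
w2 = N1*w1 / N2
w2 = 48*644 / 96
w2 = 30912 / 96
w2 = 322 RPM

322 RPM


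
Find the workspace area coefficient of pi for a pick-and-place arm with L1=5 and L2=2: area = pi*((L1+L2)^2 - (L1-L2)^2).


Given: L1 = 5, L2 = 2
(L1+L2)^2 = (7)^2 = 49
(L1-L2)^2 = (3)^2 = 9
Difference = 49 - 9 = 40
This equals 4*L1*L2 = 4*5*2 = 40
Workspace area = 40*pi

40


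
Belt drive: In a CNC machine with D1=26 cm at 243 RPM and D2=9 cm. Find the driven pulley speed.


Given: D1 = 26 cm, w1 = 243 RPM, D2 = 9 cm
Using D1*w1 = D2*w2
w2 = D1*w1 / D2
w2 = 26*243 / 9
w2 = 6318 / 9
w2 = 702 RPM

702 RPM


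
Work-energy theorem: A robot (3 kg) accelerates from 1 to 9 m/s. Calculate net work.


Given: m = 3 kg, v0 = 1 m/s, v = 9 m/s
Using W = (1/2)*m*(v^2 - v0^2)
v^2 = 9^2 = 81
v0^2 = 1^2 = 1
v^2 - v0^2 = 81 - 1 = 80
W = (1/2)*3*80 = 120 J

120 J


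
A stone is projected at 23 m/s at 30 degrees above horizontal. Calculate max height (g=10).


Given: v0 = 23 m/s, theta = 30 deg, g = 10 m/s^2
sin^2(30) = 1/4
Using H = v0^2 * sin^2(theta) / (2*g)
H = 23^2 * 1/4 / (2*10)
H = 529 * 1/4 / 20
H = 529/4 / 20
H = 529/80 m

529/80 m


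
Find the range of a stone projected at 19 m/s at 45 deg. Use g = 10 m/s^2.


Given: v0 = 19 m/s, theta = 45 deg, g = 10 m/s^2
sin(2*45) = sin(90) = 1
Using R = v0^2 * sin(2*theta) / g
R = 19^2 * 1 / 10
R = 361 / 10
R = 361/10 m

361/10 m


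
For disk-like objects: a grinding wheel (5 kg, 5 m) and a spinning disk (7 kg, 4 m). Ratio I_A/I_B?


Given: M1=5 kg, R1=5 m, M2=7 kg, R2=4 m
For a disk: I = (1/2)*M*R^2, so I_A/I_B = (M1*R1^2)/(M2*R2^2)
M1*R1^2 = 5*25 = 125
M2*R2^2 = 7*16 = 112
I_A/I_B = 125/112 = 125/112

125/112


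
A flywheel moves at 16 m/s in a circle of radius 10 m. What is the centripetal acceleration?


Given: v = 16 m/s, r = 10 m
Using a_c = v^2 / r
a_c = 16^2 / 10
a_c = 256 / 10
a_c = 128/5 m/s^2

128/5 m/s^2


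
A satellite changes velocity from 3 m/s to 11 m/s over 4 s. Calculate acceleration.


Given: initial velocity v0 = 3 m/s, final velocity v = 11 m/s, time t = 4 s
Using a = (v - v0) / t
a = (11 - 3) / 4
a = 8 / 4
a = 2 m/s^2

2 m/s^2


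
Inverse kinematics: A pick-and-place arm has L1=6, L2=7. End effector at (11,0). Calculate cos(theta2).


Given: L1 = 6, L2 = 7, target (x, y) = (11, 0)
Using cos(theta2) = (x^2 + y^2 - L1^2 - L2^2) / (2*L1*L2)
x^2 + y^2 = 11^2 + 0 = 121
L1^2 + L2^2 = 36 + 49 = 85
Numerator = 121 - 85 = 36
Denominator = 2*6*7 = 84
cos(theta2) = 36/84 = 3/7

3/7


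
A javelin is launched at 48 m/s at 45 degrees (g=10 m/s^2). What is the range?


Given: v0 = 48 m/s, theta = 45 deg, g = 10 m/s^2
sin(2*45) = sin(90) = 1
Using R = v0^2 * sin(2*theta) / g
R = 48^2 * 1 / 10
R = 2304 / 10
R = 1152/5 m

1152/5 m


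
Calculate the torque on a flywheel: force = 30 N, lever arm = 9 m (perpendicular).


Given: F = 30 N, r = 9 m, angle = 90 deg (perpendicular)
Using tau = F * r * sin(90)
sin(90) = 1
tau = 30 * 9 * 1
tau = 270 Nm

270 Nm


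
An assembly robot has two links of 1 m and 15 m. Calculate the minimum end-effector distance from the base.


Given: L1 = 1 m, L2 = 15 m
For a 2-link planar arm, min reach = |L1 - L2| (second link folded back)
Min reach = |1 - 15|
Min reach = 14 m

14 m


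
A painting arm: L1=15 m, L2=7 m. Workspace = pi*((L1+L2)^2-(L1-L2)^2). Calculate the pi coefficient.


Given: L1 = 15, L2 = 7
(L1+L2)^2 = (22)^2 = 484
(L1-L2)^2 = (8)^2 = 64
Difference = 484 - 64 = 420
This equals 4*L1*L2 = 4*15*7 = 420
Workspace area = 420*pi

420


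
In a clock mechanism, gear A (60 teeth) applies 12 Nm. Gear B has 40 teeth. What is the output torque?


Given: N1 = 60, N2 = 40, T1 = 12 Nm
Using T2/T1 = N2/N1
T2 = T1 * N2 / N1
T2 = 12 * 40 / 60
T2 = 480 / 60
T2 = 8 Nm

8 Nm


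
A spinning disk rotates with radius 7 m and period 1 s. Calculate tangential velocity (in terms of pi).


Given: radius r = 7 m, period T = 1 s
Using v = 2*pi*r / T
v = 2*pi*7 / 1
v = 14*pi / 1
v = 14*pi m/s

14*pi m/s


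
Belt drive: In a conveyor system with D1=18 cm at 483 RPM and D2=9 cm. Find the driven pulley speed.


Given: D1 = 18 cm, w1 = 483 RPM, D2 = 9 cm
Using D1*w1 = D2*w2
w2 = D1*w1 / D2
w2 = 18*483 / 9
w2 = 8694 / 9
w2 = 966 RPM

966 RPM


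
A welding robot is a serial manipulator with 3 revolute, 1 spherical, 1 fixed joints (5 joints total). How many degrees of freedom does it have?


Given: serial robot with 3 revolute, 1 spherical, 1 fixed joints
DOF contribution per joint type: revolute=1, prismatic=1, spherical=3, fixed=0
DOF = 3*1 + 1*3 + 1*0
DOF = 6

6


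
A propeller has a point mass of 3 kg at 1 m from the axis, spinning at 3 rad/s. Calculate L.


Given: m = 3 kg, r = 1 m, omega = 3 rad/s
For a point mass: I = m*r^2
I = 3*1^2 = 3*1 = 3
L = I*omega = 3*3
L = 9 kg*m^2/s

9 kg*m^2/s


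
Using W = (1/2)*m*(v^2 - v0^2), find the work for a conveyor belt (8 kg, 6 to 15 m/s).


Given: m = 8 kg, v0 = 6 m/s, v = 15 m/s
Using W = (1/2)*m*(v^2 - v0^2)
v^2 = 15^2 = 225
v0^2 = 6^2 = 36
v^2 - v0^2 = 225 - 36 = 189
W = (1/2)*8*189 = 756 J

756 J


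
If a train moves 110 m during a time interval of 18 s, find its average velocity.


Given: distance d = 110 m, time t = 18 s
Using v = d / t
v = 110 / 18
v = 55/9 m/s

55/9 m/s


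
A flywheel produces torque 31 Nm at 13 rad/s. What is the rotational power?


Given: tau = 31 Nm, omega = 13 rad/s
Using P = tau * omega
P = 31 * 13
P = 403 W

403 W


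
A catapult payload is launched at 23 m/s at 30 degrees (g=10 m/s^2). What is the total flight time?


Given: v0 = 23 m/s, theta = 30 deg, g = 10 m/s^2
sin(30) = 1/2
Using T = 2*v0*sin(theta) / g
T = 2*23*1/2 / 10
T = 23 / 10
T = 23/10 s

23/10 s


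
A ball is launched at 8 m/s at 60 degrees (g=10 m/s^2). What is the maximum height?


Given: v0 = 8 m/s, theta = 60 deg, g = 10 m/s^2
sin^2(60) = 3/4
Using H = v0^2 * sin^2(theta) / (2*g)
H = 8^2 * 3/4 / (2*10)
H = 64 * 3/4 / 20
H = 48 / 20
H = 12/5 m

12/5 m


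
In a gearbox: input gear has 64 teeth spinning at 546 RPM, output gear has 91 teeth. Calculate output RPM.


Given: N1 = 64 teeth, w1 = 546 RPM, N2 = 91 teeth
Using N1*w1 = N2*w2
w2 = N1*w1 / N2
w2 = 64*546 / 91
w2 = 34944 / 91
w2 = 384 RPM

384 RPM


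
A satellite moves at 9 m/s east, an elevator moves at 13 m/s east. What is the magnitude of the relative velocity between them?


Given: v_A = 9 m/s east, v_B = 13 m/s east
Both move in the same direction; relative speed = |v_A - v_B|
|9 - 13| = |-4|
= 4 m/s

4 m/s


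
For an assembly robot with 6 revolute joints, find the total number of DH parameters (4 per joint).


Given: 6 joints, 4 DH parameters per joint (d, theta, a, alpha)
Total DH parameters = number_of_joints * 4
Total = 6 * 4
Total = 24

24


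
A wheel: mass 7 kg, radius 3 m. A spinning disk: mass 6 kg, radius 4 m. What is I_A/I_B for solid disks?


Given: M1=7 kg, R1=3 m, M2=6 kg, R2=4 m
For a disk: I = (1/2)*M*R^2, so I_A/I_B = (M1*R1^2)/(M2*R2^2)
M1*R1^2 = 7*9 = 63
M2*R2^2 = 6*16 = 96
I_A/I_B = 63/96 = 21/32

21/32


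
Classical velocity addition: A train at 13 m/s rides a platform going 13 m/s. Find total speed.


Given: object velocity = 13 m/s, platform velocity = 13 m/s (same direction)
Using classical velocity addition: v_total = v_object + v_platform
v_total = 13 + 13
v_total = 26 m/s

26 m/s


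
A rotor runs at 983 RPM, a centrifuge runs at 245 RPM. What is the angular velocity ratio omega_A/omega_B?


Given: RPM_A = 983, RPM_B = 245
omega = 2*pi*RPM/60, so omega_A/omega_B = RPM_A / RPM_B
omega_A/omega_B = 983 / 245
omega_A/omega_B = 983/245

983/245


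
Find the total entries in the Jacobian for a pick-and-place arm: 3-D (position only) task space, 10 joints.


Given: task space dimension = 3, joints = 10
Jacobian is a 3 x 10 matrix
Total entries = rows * columns
Total = 3 * 10
Total = 30

30


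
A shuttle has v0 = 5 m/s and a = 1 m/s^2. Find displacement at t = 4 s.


Given: v0 = 5 m/s, a = 1 m/s^2, t = 4 s
Using s = v0*t + (1/2)*a*t^2
s = 5*4 + (1/2)*1*4^2
s = 20 + (1/2)*16
s = 20 + 8
s = 28

28 m


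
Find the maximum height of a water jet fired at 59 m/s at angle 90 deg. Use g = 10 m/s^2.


Given: v0 = 59 m/s, theta = 90 deg, g = 10 m/s^2
sin^2(90) = 1
Using H = v0^2 * sin^2(theta) / (2*g)
H = 59^2 * 1 / (2*10)
H = 3481 * 1 / 20
H = 3481 / 20
H = 3481/20 m

3481/20 m


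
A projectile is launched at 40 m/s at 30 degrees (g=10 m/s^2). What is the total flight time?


Given: v0 = 40 m/s, theta = 30 deg, g = 10 m/s^2
sin(30) = 1/2
Using T = 2*v0*sin(theta) / g
T = 2*40*1/2 / 10
T = 40 / 10
T = 4 s

4 s


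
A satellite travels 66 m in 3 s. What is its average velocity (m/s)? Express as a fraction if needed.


Given: distance d = 66 m, time t = 3 s
Using v = d / t
v = 66 / 3
v = 22 m/s

22 m/s


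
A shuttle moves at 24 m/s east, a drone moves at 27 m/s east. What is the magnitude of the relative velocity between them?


Given: v_A = 24 m/s east, v_B = 27 m/s east
Both move in the same direction; relative speed = |v_A - v_B|
|24 - 27| = |-3|
= 3 m/s

3 m/s


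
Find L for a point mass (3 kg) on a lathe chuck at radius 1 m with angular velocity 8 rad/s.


Given: m = 3 kg, r = 1 m, omega = 8 rad/s
For a point mass: I = m*r^2
I = 3*1^2 = 3*1 = 3
L = I*omega = 3*8
L = 24 kg*m^2/s

24 kg*m^2/s


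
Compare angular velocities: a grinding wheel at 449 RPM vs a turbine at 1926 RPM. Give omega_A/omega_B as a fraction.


Given: RPM_A = 449, RPM_B = 1926
omega = 2*pi*RPM/60, so omega_A/omega_B = RPM_A / RPM_B
omega_A/omega_B = 449 / 1926
omega_A/omega_B = 449/1926

449/1926


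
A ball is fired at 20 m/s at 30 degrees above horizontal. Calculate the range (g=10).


Given: v0 = 20 m/s, theta = 30 deg, g = 10 m/s^2
sin(2*30) = sin(60) = sqrt(3)/2
Using R = v0^2 * sin(2*theta) / g
R = 20^2 * (sqrt(3)/2) / 10
R = 400 * sqrt(3) / 20
R = 20*sqrt(3) m

20*sqrt(3) m


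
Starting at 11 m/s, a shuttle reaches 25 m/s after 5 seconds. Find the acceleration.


Given: initial velocity v0 = 11 m/s, final velocity v = 25 m/s, time t = 5 s
Using a = (v - v0) / t
a = (25 - 11) / 5
a = 14 / 5
a = 14/5 m/s^2

14/5 m/s^2


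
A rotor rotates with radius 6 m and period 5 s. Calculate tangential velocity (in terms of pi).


Given: radius r = 6 m, period T = 5 s
Using v = 2*pi*r / T
v = 2*pi*6 / 5
v = 12*pi / 5
v = 12/5*pi m/s

12/5*pi m/s


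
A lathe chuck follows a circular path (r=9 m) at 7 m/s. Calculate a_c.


Given: v = 7 m/s, r = 9 m
Using a_c = v^2 / r
a_c = 7^2 / 9
a_c = 49 / 9
a_c = 49/9 m/s^2

49/9 m/s^2


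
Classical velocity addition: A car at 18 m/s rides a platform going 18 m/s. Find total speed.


Given: object velocity = 18 m/s, platform velocity = 18 m/s (same direction)
Using classical velocity addition: v_total = v_object + v_platform
v_total = 18 + 18
v_total = 36 m/s

36 m/s


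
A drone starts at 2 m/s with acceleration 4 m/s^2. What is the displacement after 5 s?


Given: v0 = 2 m/s, a = 4 m/s^2, t = 5 s
Using s = v0*t + (1/2)*a*t^2
s = 2*5 + (1/2)*4*5^2
s = 10 + (1/2)*100
s = 10 + 50
s = 60

60 m


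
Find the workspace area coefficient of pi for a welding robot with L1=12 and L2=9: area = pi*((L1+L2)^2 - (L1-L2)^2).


Given: L1 = 12, L2 = 9
(L1+L2)^2 = (21)^2 = 441
(L1-L2)^2 = (3)^2 = 9
Difference = 441 - 9 = 432
This equals 4*L1*L2 = 4*12*9 = 432
Workspace area = 432*pi

432


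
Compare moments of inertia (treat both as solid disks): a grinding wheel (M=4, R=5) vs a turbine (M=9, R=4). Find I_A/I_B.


Given: M1=4 kg, R1=5 m, M2=9 kg, R2=4 m
For a disk: I = (1/2)*M*R^2, so I_A/I_B = (M1*R1^2)/(M2*R2^2)
M1*R1^2 = 4*25 = 100
M2*R2^2 = 9*16 = 144
I_A/I_B = 100/144 = 25/36

25/36


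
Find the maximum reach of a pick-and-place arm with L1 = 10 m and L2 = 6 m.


Given: L1 = 10 m, L2 = 6 m
For a 2-link planar arm, max reach = L1 + L2 (fully extended)
Max reach = 10 + 6
Max reach = 16 m

16 m


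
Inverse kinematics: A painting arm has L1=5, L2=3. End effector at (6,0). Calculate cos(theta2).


Given: L1 = 5, L2 = 3, target (x, y) = (6, 0)
Using cos(theta2) = (x^2 + y^2 - L1^2 - L2^2) / (2*L1*L2)
x^2 + y^2 = 6^2 + 0 = 36
L1^2 + L2^2 = 25 + 9 = 34
Numerator = 36 - 34 = 2
Denominator = 2*5*3 = 30
cos(theta2) = 2/30 = 1/15

1/15


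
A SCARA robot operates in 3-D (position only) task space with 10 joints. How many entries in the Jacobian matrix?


Given: task space dimension = 3, joints = 10
Jacobian is a 3 x 10 matrix
Total entries = rows * columns
Total = 3 * 10
Total = 30

30


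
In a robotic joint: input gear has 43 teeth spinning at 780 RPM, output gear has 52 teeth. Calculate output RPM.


Given: N1 = 43 teeth, w1 = 780 RPM, N2 = 52 teeth
Using N1*w1 = N2*w2
w2 = N1*w1 / N2
w2 = 43*780 / 52
w2 = 33540 / 52
w2 = 645 RPM

645 RPM


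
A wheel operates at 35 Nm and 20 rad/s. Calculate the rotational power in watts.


Given: tau = 35 Nm, omega = 20 rad/s
Using P = tau * omega
P = 35 * 20
P = 700 W

700 W


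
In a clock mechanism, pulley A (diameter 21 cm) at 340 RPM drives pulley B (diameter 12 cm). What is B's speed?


Given: D1 = 21 cm, w1 = 340 RPM, D2 = 12 cm
Using D1*w1 = D2*w2
w2 = D1*w1 / D2
w2 = 21*340 / 12
w2 = 7140 / 12
w2 = 595 RPM

595 RPM


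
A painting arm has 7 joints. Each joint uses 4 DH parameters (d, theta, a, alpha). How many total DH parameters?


Given: 7 joints, 4 DH parameters per joint (d, theta, a, alpha)
Total DH parameters = number_of_joints * 4
Total = 7 * 4
Total = 28

28


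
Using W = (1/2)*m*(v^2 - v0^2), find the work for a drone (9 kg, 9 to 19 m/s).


Given: m = 9 kg, v0 = 9 m/s, v = 19 m/s
Using W = (1/2)*m*(v^2 - v0^2)
v^2 = 19^2 = 361
v0^2 = 9^2 = 81
v^2 - v0^2 = 361 - 81 = 280
W = (1/2)*9*280 = 1260 J

1260 J


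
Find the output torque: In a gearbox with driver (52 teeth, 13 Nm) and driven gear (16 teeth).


Given: N1 = 52, N2 = 16, T1 = 13 Nm
Using T2/T1 = N2/N1
T2 = T1 * N2 / N1
T2 = 13 * 16 / 52
T2 = 208 / 52
T2 = 4 Nm

4 Nm


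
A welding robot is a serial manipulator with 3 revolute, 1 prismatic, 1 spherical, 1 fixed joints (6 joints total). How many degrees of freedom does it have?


Given: serial robot with 3 revolute, 1 prismatic, 1 spherical, 1 fixed joints
DOF contribution per joint type: revolute=1, prismatic=1, spherical=3, fixed=0
DOF = 3*1 + 1*1 + 1*3 + 1*0
DOF = 7

7


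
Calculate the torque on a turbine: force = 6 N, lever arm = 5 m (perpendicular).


Given: F = 6 N, r = 5 m, angle = 90 deg (perpendicular)
Using tau = F * r * sin(90)
sin(90) = 1
tau = 6 * 5 * 1
tau = 30 Nm

30 Nm


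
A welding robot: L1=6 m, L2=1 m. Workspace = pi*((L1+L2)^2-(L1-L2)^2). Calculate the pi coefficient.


Given: L1 = 6, L2 = 1
(L1+L2)^2 = (7)^2 = 49
(L1-L2)^2 = (5)^2 = 25
Difference = 49 - 25 = 24
This equals 4*L1*L2 = 4*6*1 = 24
Workspace area = 24*pi

24


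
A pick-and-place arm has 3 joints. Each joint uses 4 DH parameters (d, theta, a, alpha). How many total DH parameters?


Given: 3 joints, 4 DH parameters per joint (d, theta, a, alpha)
Total DH parameters = number_of_joints * 4
Total = 3 * 4
Total = 12

12


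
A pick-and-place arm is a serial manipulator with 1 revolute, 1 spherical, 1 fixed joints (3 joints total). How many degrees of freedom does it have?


Given: serial robot with 1 revolute, 1 spherical, 1 fixed joints
DOF contribution per joint type: revolute=1, prismatic=1, spherical=3, fixed=0
DOF = 1*1 + 1*3 + 1*0
DOF = 4

4


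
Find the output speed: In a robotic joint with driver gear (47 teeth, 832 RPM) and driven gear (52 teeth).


Given: N1 = 47 teeth, w1 = 832 RPM, N2 = 52 teeth
Using N1*w1 = N2*w2
w2 = N1*w1 / N2
w2 = 47*832 / 52
w2 = 39104 / 52
w2 = 752 RPM

752 RPM


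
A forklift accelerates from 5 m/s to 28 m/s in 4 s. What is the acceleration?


Given: initial velocity v0 = 5 m/s, final velocity v = 28 m/s, time t = 4 s
Using a = (v - v0) / t
a = (28 - 5) / 4
a = 23 / 4
a = 23/4 m/s^2

23/4 m/s^2


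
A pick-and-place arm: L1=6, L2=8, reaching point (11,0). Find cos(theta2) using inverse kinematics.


Given: L1 = 6, L2 = 8, target (x, y) = (11, 0)
Using cos(theta2) = (x^2 + y^2 - L1^2 - L2^2) / (2*L1*L2)
x^2 + y^2 = 11^2 + 0 = 121
L1^2 + L2^2 = 36 + 64 = 100
Numerator = 121 - 100 = 21
Denominator = 2*6*8 = 96
cos(theta2) = 21/96 = 7/32

7/32


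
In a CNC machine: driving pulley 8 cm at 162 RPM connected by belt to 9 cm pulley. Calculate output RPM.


Given: D1 = 8 cm, w1 = 162 RPM, D2 = 9 cm
Using D1*w1 = D2*w2
w2 = D1*w1 / D2
w2 = 8*162 / 9
w2 = 1296 / 9
w2 = 144 RPM

144 RPM


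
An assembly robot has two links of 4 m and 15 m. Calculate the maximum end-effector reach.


Given: L1 = 4 m, L2 = 15 m
For a 2-link planar arm, max reach = L1 + L2 (fully extended)
Max reach = 4 + 15
Max reach = 19 m

19 m


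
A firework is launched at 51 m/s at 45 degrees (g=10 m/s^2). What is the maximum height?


Given: v0 = 51 m/s, theta = 45 deg, g = 10 m/s^2
sin^2(45) = 1/2
Using H = v0^2 * sin^2(theta) / (2*g)
H = 51^2 * 1/2 / (2*10)
H = 2601 * 1/2 / 20
H = 2601/2 / 20
H = 2601/40 m

2601/40 m


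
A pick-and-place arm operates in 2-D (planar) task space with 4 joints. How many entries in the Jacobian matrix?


Given: task space dimension = 2, joints = 4
Jacobian is a 2 x 4 matrix
Total entries = rows * columns
Total = 2 * 4
Total = 8

8


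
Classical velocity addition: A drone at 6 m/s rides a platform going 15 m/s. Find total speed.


Given: object velocity = 6 m/s, platform velocity = 15 m/s (same direction)
Using classical velocity addition: v_total = v_object + v_platform
v_total = 6 + 15
v_total = 21 m/s

21 m/s


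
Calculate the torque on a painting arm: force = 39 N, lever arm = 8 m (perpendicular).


Given: F = 39 N, r = 8 m, angle = 90 deg (perpendicular)
Using tau = F * r * sin(90)
sin(90) = 1
tau = 39 * 8 * 1
tau = 312 Nm

312 Nm


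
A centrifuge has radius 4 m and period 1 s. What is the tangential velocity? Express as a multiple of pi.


Given: radius r = 4 m, period T = 1 s
Using v = 2*pi*r / T
v = 2*pi*4 / 1
v = 8*pi / 1
v = 8*pi m/s

8*pi m/s


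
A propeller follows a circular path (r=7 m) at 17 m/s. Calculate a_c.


Given: v = 17 m/s, r = 7 m
Using a_c = v^2 / r
a_c = 17^2 / 7
a_c = 289 / 7
a_c = 289/7 m/s^2

289/7 m/s^2


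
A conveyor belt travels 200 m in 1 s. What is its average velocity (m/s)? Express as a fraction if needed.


Given: distance d = 200 m, time t = 1 s
Using v = d / t
v = 200 / 1
v = 200 m/s

200 m/s


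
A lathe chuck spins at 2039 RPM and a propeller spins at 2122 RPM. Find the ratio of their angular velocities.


Given: RPM_A = 2039, RPM_B = 2122
omega = 2*pi*RPM/60, so omega_A/omega_B = RPM_A / RPM_B
omega_A/omega_B = 2039 / 2122
omega_A/omega_B = 2039/2122

2039/2122


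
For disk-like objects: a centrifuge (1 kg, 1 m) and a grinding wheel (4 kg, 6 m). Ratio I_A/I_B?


Given: M1=1 kg, R1=1 m, M2=4 kg, R2=6 m
For a disk: I = (1/2)*M*R^2, so I_A/I_B = (M1*R1^2)/(M2*R2^2)
M1*R1^2 = 1*1 = 1
M2*R2^2 = 4*36 = 144
I_A/I_B = 1/144 = 1/144

1/144


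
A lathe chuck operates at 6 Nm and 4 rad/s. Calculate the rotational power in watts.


Given: tau = 6 Nm, omega = 4 rad/s
Using P = tau * omega
P = 6 * 4
P = 24 W

24 W


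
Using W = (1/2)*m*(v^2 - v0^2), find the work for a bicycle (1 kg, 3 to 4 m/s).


Given: m = 1 kg, v0 = 3 m/s, v = 4 m/s
Using W = (1/2)*m*(v^2 - v0^2)
v^2 = 4^2 = 16
v0^2 = 3^2 = 9
v^2 - v0^2 = 16 - 9 = 7
W = (1/2)*1*7 = 7/2 J

7/2 J


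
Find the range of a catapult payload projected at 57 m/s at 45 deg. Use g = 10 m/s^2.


Given: v0 = 57 m/s, theta = 45 deg, g = 10 m/s^2
sin(2*45) = sin(90) = 1
Using R = v0^2 * sin(2*theta) / g
R = 57^2 * 1 / 10
R = 3249 / 10
R = 3249/10 m

3249/10 m


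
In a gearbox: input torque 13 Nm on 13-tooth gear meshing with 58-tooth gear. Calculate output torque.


Given: N1 = 13, N2 = 58, T1 = 13 Nm
Using T2/T1 = N2/N1
T2 = T1 * N2 / N1
T2 = 13 * 58 / 13
T2 = 754 / 13
T2 = 58 Nm

58 Nm


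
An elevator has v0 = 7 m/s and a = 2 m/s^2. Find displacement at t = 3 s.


Given: v0 = 7 m/s, a = 2 m/s^2, t = 3 s
Using s = v0*t + (1/2)*a*t^2
s = 7*3 + (1/2)*2*3^2
s = 21 + (1/2)*18
s = 21 + 9
s = 30

30 m


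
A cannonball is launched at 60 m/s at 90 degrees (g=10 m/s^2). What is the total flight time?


Given: v0 = 60 m/s, theta = 90 deg, g = 10 m/s^2
sin(90) = 1
Using T = 2*v0*sin(theta) / g
T = 2*60*1 / 10
T = 120 / 10
T = 12 s

12 s


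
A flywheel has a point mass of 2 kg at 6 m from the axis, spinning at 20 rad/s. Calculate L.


Given: m = 2 kg, r = 6 m, omega = 20 rad/s
For a point mass: I = m*r^2
I = 2*6^2 = 2*36 = 72
L = I*omega = 72*20
L = 1440 kg*m^2/s

1440 kg*m^2/s


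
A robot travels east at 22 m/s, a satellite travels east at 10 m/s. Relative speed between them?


Given: v_A = 22 m/s east, v_B = 10 m/s east
Both move in the same direction; relative speed = |v_A - v_B|
|22 - 10| = |12|
= 12 m/s

12 m/s


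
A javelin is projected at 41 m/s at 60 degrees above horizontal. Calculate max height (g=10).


Given: v0 = 41 m/s, theta = 60 deg, g = 10 m/s^2
sin^2(60) = 3/4
Using H = v0^2 * sin^2(theta) / (2*g)
H = 41^2 * 3/4 / (2*10)
H = 1681 * 3/4 / 20
H = 5043/4 / 20
H = 5043/80 m

5043/80 m


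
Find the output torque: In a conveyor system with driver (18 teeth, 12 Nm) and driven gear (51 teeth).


Given: N1 = 18, N2 = 51, T1 = 12 Nm
Using T2/T1 = N2/N1
T2 = T1 * N2 / N1
T2 = 12 * 51 / 18
T2 = 612 / 18
T2 = 34 Nm

34 Nm


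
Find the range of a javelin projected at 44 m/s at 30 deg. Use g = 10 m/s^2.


Given: v0 = 44 m/s, theta = 30 deg, g = 10 m/s^2
sin(2*30) = sin(60) = sqrt(3)/2
Using R = v0^2 * sin(2*theta) / g
R = 44^2 * (sqrt(3)/2) / 10
R = 1936 * sqrt(3) / 20
R = 484/5*sqrt(3) m

484/5*sqrt(3) m


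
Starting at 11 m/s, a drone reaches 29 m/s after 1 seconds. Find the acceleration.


Given: initial velocity v0 = 11 m/s, final velocity v = 29 m/s, time t = 1 s
Using a = (v - v0) / t
a = (29 - 11) / 1
a = 18 / 1
a = 18 m/s^2

18 m/s^2


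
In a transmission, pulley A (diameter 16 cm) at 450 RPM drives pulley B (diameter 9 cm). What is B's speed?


Given: D1 = 16 cm, w1 = 450 RPM, D2 = 9 cm
Using D1*w1 = D2*w2
w2 = D1*w1 / D2
w2 = 16*450 / 9
w2 = 7200 / 9
w2 = 800 RPM

800 RPM


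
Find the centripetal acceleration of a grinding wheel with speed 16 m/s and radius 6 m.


Given: v = 16 m/s, r = 6 m
Using a_c = v^2 / r
a_c = 16^2 / 6
a_c = 256 / 6
a_c = 128/3 m/s^2

128/3 m/s^2


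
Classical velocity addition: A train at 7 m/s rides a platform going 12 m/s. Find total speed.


Given: object velocity = 7 m/s, platform velocity = 12 m/s (same direction)
Using classical velocity addition: v_total = v_object + v_platform
v_total = 7 + 12
v_total = 19 m/s

19 m/s


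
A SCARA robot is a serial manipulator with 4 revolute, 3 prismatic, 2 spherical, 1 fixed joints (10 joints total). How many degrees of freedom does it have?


Given: serial robot with 4 revolute, 3 prismatic, 2 spherical, 1 fixed joints
DOF contribution per joint type: revolute=1, prismatic=1, spherical=3, fixed=0
DOF = 4*1 + 3*1 + 2*3 + 1*0
DOF = 13

13


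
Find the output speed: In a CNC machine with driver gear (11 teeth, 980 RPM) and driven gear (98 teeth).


Given: N1 = 11 teeth, w1 = 980 RPM, N2 = 98 teeth
Using N1*w1 = N2*w2
w2 = N1*w1 / N2
w2 = 11*980 / 98
w2 = 10780 / 98
w2 = 110 RPM

110 RPM


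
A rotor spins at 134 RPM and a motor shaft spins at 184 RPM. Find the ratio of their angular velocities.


Given: RPM_A = 134, RPM_B = 184
omega = 2*pi*RPM/60, so omega_A/omega_B = RPM_A / RPM_B
omega_A/omega_B = 134 / 184
omega_A/omega_B = 67/92

67/92


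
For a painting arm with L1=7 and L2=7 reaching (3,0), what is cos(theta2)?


Given: L1 = 7, L2 = 7, target (x, y) = (3, 0)
Using cos(theta2) = (x^2 + y^2 - L1^2 - L2^2) / (2*L1*L2)
x^2 + y^2 = 3^2 + 0 = 9
L1^2 + L2^2 = 49 + 49 = 98
Numerator = 9 - 98 = -89
Denominator = 2*7*7 = 98
cos(theta2) = -89/98 = -89/98

-89/98


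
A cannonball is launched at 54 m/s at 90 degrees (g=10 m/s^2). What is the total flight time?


Given: v0 = 54 m/s, theta = 90 deg, g = 10 m/s^2
sin(90) = 1
Using T = 2*v0*sin(theta) / g
T = 2*54*1 / 10
T = 108 / 10
T = 54/5 s

54/5 s


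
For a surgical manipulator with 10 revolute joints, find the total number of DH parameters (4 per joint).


Given: 10 joints, 4 DH parameters per joint (d, theta, a, alpha)
Total DH parameters = number_of_joints * 4
Total = 10 * 4
Total = 40

40


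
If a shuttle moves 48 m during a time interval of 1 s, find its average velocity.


Given: distance d = 48 m, time t = 1 s
Using v = d / t
v = 48 / 1
v = 48 m/s

48 m/s


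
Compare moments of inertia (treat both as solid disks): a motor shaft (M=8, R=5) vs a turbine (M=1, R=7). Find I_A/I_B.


Given: M1=8 kg, R1=5 m, M2=1 kg, R2=7 m
For a disk: I = (1/2)*M*R^2, so I_A/I_B = (M1*R1^2)/(M2*R2^2)
M1*R1^2 = 8*25 = 200
M2*R2^2 = 1*49 = 49
I_A/I_B = 200/49 = 200/49

200/49


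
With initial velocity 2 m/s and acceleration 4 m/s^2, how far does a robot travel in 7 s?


Given: v0 = 2 m/s, a = 4 m/s^2, t = 7 s
Using s = v0*t + (1/2)*a*t^2
s = 2*7 + (1/2)*4*7^2
s = 14 + (1/2)*196
s = 14 + 98
s = 112

112 m


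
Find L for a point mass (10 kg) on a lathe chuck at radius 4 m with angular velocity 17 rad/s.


Given: m = 10 kg, r = 4 m, omega = 17 rad/s
For a point mass: I = m*r^2
I = 10*4^2 = 10*16 = 160
L = I*omega = 160*17
L = 2720 kg*m^2/s

2720 kg*m^2/s


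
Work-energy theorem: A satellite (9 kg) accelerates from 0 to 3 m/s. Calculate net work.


Given: m = 9 kg, v0 = 0 m/s, v = 3 m/s
Using W = (1/2)*m*(v^2 - v0^2)
v^2 = 3^2 = 9
v0^2 = 0^2 = 0
v^2 - v0^2 = 9 - 0 = 9
W = (1/2)*9*9 = 81/2 J

81/2 J


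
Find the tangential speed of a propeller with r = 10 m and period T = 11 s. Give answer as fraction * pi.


Given: radius r = 10 m, period T = 11 s
Using v = 2*pi*r / T
v = 2*pi*10 / 11
v = 20*pi / 11
v = 20/11*pi m/s

20/11*pi m/s


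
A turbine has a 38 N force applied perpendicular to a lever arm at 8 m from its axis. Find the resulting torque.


Given: F = 38 N, r = 8 m, angle = 90 deg (perpendicular)
Using tau = F * r * sin(90)
sin(90) = 1
tau = 38 * 8 * 1
tau = 304 Nm

304 Nm


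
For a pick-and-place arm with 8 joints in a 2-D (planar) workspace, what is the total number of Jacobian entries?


Given: task space dimension = 2, joints = 8
Jacobian is a 2 x 8 matrix
Total entries = rows * columns
Total = 2 * 8
Total = 16

16


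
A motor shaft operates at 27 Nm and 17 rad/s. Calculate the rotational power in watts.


Given: tau = 27 Nm, omega = 17 rad/s
Using P = tau * omega
P = 27 * 17
P = 459 W

459 W


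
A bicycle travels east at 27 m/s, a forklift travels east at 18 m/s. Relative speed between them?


Given: v_A = 27 m/s east, v_B = 18 m/s east
Both move in the same direction; relative speed = |v_A - v_B|
|27 - 18| = |9|
= 9 m/s

9 m/s


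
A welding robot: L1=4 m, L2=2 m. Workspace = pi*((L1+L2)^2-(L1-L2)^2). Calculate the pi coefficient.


Given: L1 = 4, L2 = 2
(L1+L2)^2 = (6)^2 = 36
(L1-L2)^2 = (2)^2 = 4
Difference = 36 - 4 = 32
This equals 4*L1*L2 = 4*4*2 = 32
Workspace area = 32*pi

32


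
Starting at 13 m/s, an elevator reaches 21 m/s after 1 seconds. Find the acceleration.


Given: initial velocity v0 = 13 m/s, final velocity v = 21 m/s, time t = 1 s
Using a = (v - v0) / t
a = (21 - 13) / 1
a = 8 / 1
a = 8 m/s^2

8 m/s^2


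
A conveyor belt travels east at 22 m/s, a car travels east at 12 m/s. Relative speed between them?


Given: v_A = 22 m/s east, v_B = 12 m/s east
Both move in the same direction; relative speed = |v_A - v_B|
|22 - 12| = |10|
= 10 m/s

10 m/s


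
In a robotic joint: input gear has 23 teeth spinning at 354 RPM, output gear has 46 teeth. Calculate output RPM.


Given: N1 = 23 teeth, w1 = 354 RPM, N2 = 46 teeth
Using N1*w1 = N2*w2
w2 = N1*w1 / N2
w2 = 23*354 / 46
w2 = 8142 / 46
w2 = 177 RPM

177 RPM


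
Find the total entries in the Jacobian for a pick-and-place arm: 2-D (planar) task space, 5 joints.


Given: task space dimension = 2, joints = 5
Jacobian is a 2 x 5 matrix
Total entries = rows * columns
Total = 2 * 5
Total = 10

10


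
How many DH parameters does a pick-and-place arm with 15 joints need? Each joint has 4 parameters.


Given: 15 joints, 4 DH parameters per joint (d, theta, a, alpha)
Total DH parameters = number_of_joints * 4
Total = 15 * 4
Total = 60

60


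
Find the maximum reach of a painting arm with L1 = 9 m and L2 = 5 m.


Given: L1 = 9 m, L2 = 5 m
For a 2-link planar arm, max reach = L1 + L2 (fully extended)
Max reach = 9 + 5
Max reach = 14 m

14 m


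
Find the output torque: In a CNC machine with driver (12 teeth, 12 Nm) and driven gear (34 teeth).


Given: N1 = 12, N2 = 34, T1 = 12 Nm
Using T2/T1 = N2/N1
T2 = T1 * N2 / N1
T2 = 12 * 34 / 12
T2 = 408 / 12
T2 = 34 Nm

34 Nm


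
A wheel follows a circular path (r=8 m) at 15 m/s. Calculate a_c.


Given: v = 15 m/s, r = 8 m
Using a_c = v^2 / r
a_c = 15^2 / 8
a_c = 225 / 8
a_c = 225/8 m/s^2

225/8 m/s^2


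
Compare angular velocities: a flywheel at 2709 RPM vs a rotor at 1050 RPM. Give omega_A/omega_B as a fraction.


Given: RPM_A = 2709, RPM_B = 1050
omega = 2*pi*RPM/60, so omega_A/omega_B = RPM_A / RPM_B
omega_A/omega_B = 2709 / 1050
omega_A/omega_B = 129/50

129/50


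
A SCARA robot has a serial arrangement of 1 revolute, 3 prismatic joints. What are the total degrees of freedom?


Given: serial robot with 1 revolute, 3 prismatic joints
DOF contribution per joint type: revolute=1, prismatic=1, spherical=3, fixed=0
DOF = 1*1 + 3*1
DOF = 4

4


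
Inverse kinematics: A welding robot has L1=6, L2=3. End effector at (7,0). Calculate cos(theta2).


Given: L1 = 6, L2 = 3, target (x, y) = (7, 0)
Using cos(theta2) = (x^2 + y^2 - L1^2 - L2^2) / (2*L1*L2)
x^2 + y^2 = 7^2 + 0 = 49
L1^2 + L2^2 = 36 + 9 = 45
Numerator = 49 - 45 = 4
Denominator = 2*6*3 = 36
cos(theta2) = 4/36 = 1/9

1/9


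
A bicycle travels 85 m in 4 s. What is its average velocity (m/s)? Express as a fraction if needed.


Given: distance d = 85 m, time t = 4 s
Using v = d / t
v = 85 / 4
v = 85/4 m/s

85/4 m/s


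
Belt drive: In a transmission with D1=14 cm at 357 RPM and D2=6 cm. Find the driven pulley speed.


Given: D1 = 14 cm, w1 = 357 RPM, D2 = 6 cm
Using D1*w1 = D2*w2
w2 = D1*w1 / D2
w2 = 14*357 / 6
w2 = 4998 / 6
w2 = 833 RPM

833 RPM


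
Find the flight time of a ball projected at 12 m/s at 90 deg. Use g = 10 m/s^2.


Given: v0 = 12 m/s, theta = 90 deg, g = 10 m/s^2
sin(90) = 1
Using T = 2*v0*sin(theta) / g
T = 2*12*1 / 10
T = 24 / 10
T = 12/5 s

12/5 s


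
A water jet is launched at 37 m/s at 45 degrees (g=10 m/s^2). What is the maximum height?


Given: v0 = 37 m/s, theta = 45 deg, g = 10 m/s^2
sin^2(45) = 1/2
Using H = v0^2 * sin^2(theta) / (2*g)
H = 37^2 * 1/2 / (2*10)
H = 1369 * 1/2 / 20
H = 1369/2 / 20
H = 1369/40 m

1369/40 m


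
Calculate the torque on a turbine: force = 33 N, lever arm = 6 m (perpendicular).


Given: F = 33 N, r = 6 m, angle = 90 deg (perpendicular)
Using tau = F * r * sin(90)
sin(90) = 1
tau = 33 * 6 * 1
tau = 198 Nm

198 Nm


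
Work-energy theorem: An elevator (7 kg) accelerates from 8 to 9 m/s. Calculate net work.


Given: m = 7 kg, v0 = 8 m/s, v = 9 m/s
Using W = (1/2)*m*(v^2 - v0^2)
v^2 = 9^2 = 81
v0^2 = 8^2 = 64
v^2 - v0^2 = 81 - 64 = 17
W = (1/2)*7*17 = 119/2 J

119/2 J


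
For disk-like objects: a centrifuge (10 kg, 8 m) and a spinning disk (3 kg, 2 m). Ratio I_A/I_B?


Given: M1=10 kg, R1=8 m, M2=3 kg, R2=2 m
For a disk: I = (1/2)*M*R^2, so I_A/I_B = (M1*R1^2)/(M2*R2^2)
M1*R1^2 = 10*64 = 640
M2*R2^2 = 3*4 = 12
I_A/I_B = 640/12 = 160/3

160/3


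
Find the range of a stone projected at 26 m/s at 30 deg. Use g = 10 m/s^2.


Given: v0 = 26 m/s, theta = 30 deg, g = 10 m/s^2
sin(2*30) = sin(60) = sqrt(3)/2
Using R = v0^2 * sin(2*theta) / g
R = 26^2 * (sqrt(3)/2) / 10
R = 676 * sqrt(3) / 20
R = 169/5*sqrt(3) m

169/5*sqrt(3) m


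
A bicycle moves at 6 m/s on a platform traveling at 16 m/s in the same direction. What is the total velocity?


Given: object velocity = 6 m/s, platform velocity = 16 m/s (same direction)
Using classical velocity addition: v_total = v_object + v_platform
v_total = 6 + 16
v_total = 22 m/s

22 m/s


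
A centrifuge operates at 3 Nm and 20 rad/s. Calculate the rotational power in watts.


Given: tau = 3 Nm, omega = 20 rad/s
Using P = tau * omega
P = 3 * 20
P = 60 W

60 W


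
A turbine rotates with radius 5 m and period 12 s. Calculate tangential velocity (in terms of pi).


Given: radius r = 5 m, period T = 12 s
Using v = 2*pi*r / T
v = 2*pi*5 / 12
v = 10*pi / 12
v = 5/6*pi m/s

5/6*pi m/s


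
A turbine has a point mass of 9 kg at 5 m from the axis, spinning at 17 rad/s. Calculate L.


Given: m = 9 kg, r = 5 m, omega = 17 rad/s
For a point mass: I = m*r^2
I = 9*5^2 = 9*25 = 225
L = I*omega = 225*17
L = 3825 kg*m^2/s

3825 kg*m^2/s


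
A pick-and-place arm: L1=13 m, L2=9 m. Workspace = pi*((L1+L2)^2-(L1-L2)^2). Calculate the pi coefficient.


Given: L1 = 13, L2 = 9
(L1+L2)^2 = (22)^2 = 484
(L1-L2)^2 = (4)^2 = 16
Difference = 484 - 16 = 468
This equals 4*L1*L2 = 4*13*9 = 468
Workspace area = 468*pi

468


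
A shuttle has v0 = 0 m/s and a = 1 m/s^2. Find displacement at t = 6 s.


Given: v0 = 0 m/s, a = 1 m/s^2, t = 6 s
Using s = v0*t + (1/2)*a*t^2
s = 0*6 + (1/2)*1*6^2
s = 0 + (1/2)*36
s = 0 + 18
s = 18

18 m


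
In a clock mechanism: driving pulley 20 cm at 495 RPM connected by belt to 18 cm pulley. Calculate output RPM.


Given: D1 = 20 cm, w1 = 495 RPM, D2 = 18 cm
Using D1*w1 = D2*w2
w2 = D1*w1 / D2
w2 = 20*495 / 18
w2 = 9900 / 18
w2 = 550 RPM

550 RPM


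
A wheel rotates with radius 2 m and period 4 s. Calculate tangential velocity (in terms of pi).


Given: radius r = 2 m, period T = 4 s
Using v = 2*pi*r / T
v = 2*pi*2 / 4
v = 4*pi / 4
v = 1*pi m/s

1*pi m/s


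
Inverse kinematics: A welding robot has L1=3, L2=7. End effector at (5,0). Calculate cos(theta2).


Given: L1 = 3, L2 = 7, target (x, y) = (5, 0)
Using cos(theta2) = (x^2 + y^2 - L1^2 - L2^2) / (2*L1*L2)
x^2 + y^2 = 5^2 + 0 = 25
L1^2 + L2^2 = 9 + 49 = 58
Numerator = 25 - 58 = -33
Denominator = 2*3*7 = 42
cos(theta2) = -33/42 = -11/14

-11/14


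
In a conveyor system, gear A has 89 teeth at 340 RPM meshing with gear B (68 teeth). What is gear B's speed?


Given: N1 = 89 teeth, w1 = 340 RPM, N2 = 68 teeth
Using N1*w1 = N2*w2
w2 = N1*w1 / N2
w2 = 89*340 / 68
w2 = 30260 / 68
w2 = 445 RPM

445 RPM


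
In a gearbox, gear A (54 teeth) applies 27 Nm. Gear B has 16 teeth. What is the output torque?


Given: N1 = 54, N2 = 16, T1 = 27 Nm
Using T2/T1 = N2/N1
T2 = T1 * N2 / N1
T2 = 27 * 16 / 54
T2 = 432 / 54
T2 = 8 Nm

8 Nm


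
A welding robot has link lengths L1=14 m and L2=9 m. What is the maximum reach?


Given: L1 = 14 m, L2 = 9 m
For a 2-link planar arm, max reach = L1 + L2 (fully extended)
Max reach = 14 + 9
Max reach = 23 m

23 m


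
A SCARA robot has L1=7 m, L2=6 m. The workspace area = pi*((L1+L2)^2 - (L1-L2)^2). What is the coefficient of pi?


Given: L1 = 7, L2 = 6
(L1+L2)^2 = (13)^2 = 169
(L1-L2)^2 = (1)^2 = 1
Difference = 169 - 1 = 168
This equals 4*L1*L2 = 4*7*6 = 168
Workspace area = 168*pi

168


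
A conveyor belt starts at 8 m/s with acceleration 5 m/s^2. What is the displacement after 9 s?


Given: v0 = 8 m/s, a = 5 m/s^2, t = 9 s
Using s = v0*t + (1/2)*a*t^2
s = 8*9 + (1/2)*5*9^2
s = 72 + (1/2)*405
s = 72 + 405/2
s = 549/2

549/2 m


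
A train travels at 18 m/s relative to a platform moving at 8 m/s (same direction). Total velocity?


Given: object velocity = 18 m/s, platform velocity = 8 m/s (same direction)
Using classical velocity addition: v_total = v_object + v_platform
v_total = 18 + 8
v_total = 26 m/s

26 m/s


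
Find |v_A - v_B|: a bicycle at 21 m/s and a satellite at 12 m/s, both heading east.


Given: v_A = 21 m/s east, v_B = 12 m/s east
Both move in the same direction; relative speed = |v_A - v_B|
|21 - 12| = |9|
= 9 m/s

9 m/s


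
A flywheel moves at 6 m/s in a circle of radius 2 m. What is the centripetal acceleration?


Given: v = 6 m/s, r = 2 m
Using a_c = v^2 / r
a_c = 6^2 / 2
a_c = 36 / 2
a_c = 18 m/s^2

18 m/s^2


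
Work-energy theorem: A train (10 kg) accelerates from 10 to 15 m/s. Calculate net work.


Given: m = 10 kg, v0 = 10 m/s, v = 15 m/s
Using W = (1/2)*m*(v^2 - v0^2)
v^2 = 15^2 = 225
v0^2 = 10^2 = 100
v^2 - v0^2 = 225 - 100 = 125
W = (1/2)*10*125 = 625 J

625 J


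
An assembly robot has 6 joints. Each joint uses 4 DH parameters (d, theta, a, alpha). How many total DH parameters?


Given: 6 joints, 4 DH parameters per joint (d, theta, a, alpha)
Total DH parameters = number_of_joints * 4
Total = 6 * 4
Total = 24

24


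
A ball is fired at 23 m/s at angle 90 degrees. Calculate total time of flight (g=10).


Given: v0 = 23 m/s, theta = 90 deg, g = 10 m/s^2
sin(90) = 1
Using T = 2*v0*sin(theta) / g
T = 2*23*1 / 10
T = 46 / 10
T = 23/5 s

23/5 s


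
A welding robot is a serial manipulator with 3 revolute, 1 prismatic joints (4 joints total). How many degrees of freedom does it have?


Given: serial robot with 3 revolute, 1 prismatic joints
DOF contribution per joint type: revolute=1, prismatic=1, spherical=3, fixed=0
DOF = 3*1 + 1*1
DOF = 4

4


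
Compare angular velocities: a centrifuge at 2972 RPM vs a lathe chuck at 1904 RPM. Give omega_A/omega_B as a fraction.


Given: RPM_A = 2972, RPM_B = 1904
omega = 2*pi*RPM/60, so omega_A/omega_B = RPM_A / RPM_B
omega_A/omega_B = 2972 / 1904
omega_A/omega_B = 743/476

743/476


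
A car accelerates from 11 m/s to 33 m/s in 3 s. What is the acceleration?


Given: initial velocity v0 = 11 m/s, final velocity v = 33 m/s, time t = 3 s
Using a = (v - v0) / t
a = (33 - 11) / 3
a = 22 / 3
a = 22/3 m/s^2

22/3 m/s^2
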